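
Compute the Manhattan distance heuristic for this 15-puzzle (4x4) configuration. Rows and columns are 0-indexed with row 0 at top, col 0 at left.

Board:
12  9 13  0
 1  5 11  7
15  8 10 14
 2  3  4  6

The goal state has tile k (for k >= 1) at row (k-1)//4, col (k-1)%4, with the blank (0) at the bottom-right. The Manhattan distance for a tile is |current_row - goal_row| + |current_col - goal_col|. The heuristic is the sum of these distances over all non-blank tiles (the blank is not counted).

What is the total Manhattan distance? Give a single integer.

Tile 12: (0,0)->(2,3) = 5
Tile 9: (0,1)->(2,0) = 3
Tile 13: (0,2)->(3,0) = 5
Tile 1: (1,0)->(0,0) = 1
Tile 5: (1,1)->(1,0) = 1
Tile 11: (1,2)->(2,2) = 1
Tile 7: (1,3)->(1,2) = 1
Tile 15: (2,0)->(3,2) = 3
Tile 8: (2,1)->(1,3) = 3
Tile 10: (2,2)->(2,1) = 1
Tile 14: (2,3)->(3,1) = 3
Tile 2: (3,0)->(0,1) = 4
Tile 3: (3,1)->(0,2) = 4
Tile 4: (3,2)->(0,3) = 4
Tile 6: (3,3)->(1,1) = 4
Sum: 5 + 3 + 5 + 1 + 1 + 1 + 1 + 3 + 3 + 1 + 3 + 4 + 4 + 4 + 4 = 43

Answer: 43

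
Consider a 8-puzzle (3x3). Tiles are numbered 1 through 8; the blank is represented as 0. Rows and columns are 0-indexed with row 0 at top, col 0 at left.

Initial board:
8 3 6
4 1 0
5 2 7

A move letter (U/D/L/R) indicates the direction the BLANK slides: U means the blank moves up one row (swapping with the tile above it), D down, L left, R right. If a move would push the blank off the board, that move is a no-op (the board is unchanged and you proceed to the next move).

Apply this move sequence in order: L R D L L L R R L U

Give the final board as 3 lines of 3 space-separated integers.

After move 1 (L):
8 3 6
4 0 1
5 2 7

After move 2 (R):
8 3 6
4 1 0
5 2 7

After move 3 (D):
8 3 6
4 1 7
5 2 0

After move 4 (L):
8 3 6
4 1 7
5 0 2

After move 5 (L):
8 3 6
4 1 7
0 5 2

After move 6 (L):
8 3 6
4 1 7
0 5 2

After move 7 (R):
8 3 6
4 1 7
5 0 2

After move 8 (R):
8 3 6
4 1 7
5 2 0

After move 9 (L):
8 3 6
4 1 7
5 0 2

After move 10 (U):
8 3 6
4 0 7
5 1 2

Answer: 8 3 6
4 0 7
5 1 2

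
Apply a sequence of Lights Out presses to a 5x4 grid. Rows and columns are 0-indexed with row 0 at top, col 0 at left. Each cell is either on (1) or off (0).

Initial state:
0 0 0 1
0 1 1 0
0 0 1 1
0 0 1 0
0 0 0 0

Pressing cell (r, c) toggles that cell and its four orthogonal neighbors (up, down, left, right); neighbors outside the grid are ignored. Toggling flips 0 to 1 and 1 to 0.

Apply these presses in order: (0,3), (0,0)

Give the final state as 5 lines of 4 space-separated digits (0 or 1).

After press 1 at (0,3):
0 0 1 0
0 1 1 1
0 0 1 1
0 0 1 0
0 0 0 0

After press 2 at (0,0):
1 1 1 0
1 1 1 1
0 0 1 1
0 0 1 0
0 0 0 0

Answer: 1 1 1 0
1 1 1 1
0 0 1 1
0 0 1 0
0 0 0 0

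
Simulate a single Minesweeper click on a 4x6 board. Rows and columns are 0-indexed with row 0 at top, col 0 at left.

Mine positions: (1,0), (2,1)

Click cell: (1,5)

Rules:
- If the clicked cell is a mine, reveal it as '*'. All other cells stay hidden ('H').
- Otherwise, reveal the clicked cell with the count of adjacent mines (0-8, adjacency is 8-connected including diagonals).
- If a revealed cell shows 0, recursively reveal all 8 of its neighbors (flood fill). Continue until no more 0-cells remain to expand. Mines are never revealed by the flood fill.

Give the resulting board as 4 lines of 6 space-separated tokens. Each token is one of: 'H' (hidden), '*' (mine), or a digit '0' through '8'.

H 1 0 0 0 0
H 2 1 0 0 0
H H 1 0 0 0
H H 1 0 0 0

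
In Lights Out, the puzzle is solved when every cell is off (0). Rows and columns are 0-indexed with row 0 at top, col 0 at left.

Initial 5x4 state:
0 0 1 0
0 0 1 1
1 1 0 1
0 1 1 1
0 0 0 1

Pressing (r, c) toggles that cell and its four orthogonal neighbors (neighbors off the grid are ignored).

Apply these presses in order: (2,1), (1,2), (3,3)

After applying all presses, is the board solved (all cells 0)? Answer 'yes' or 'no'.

After press 1 at (2,1):
0 0 1 0
0 1 1 1
0 0 1 1
0 0 1 1
0 0 0 1

After press 2 at (1,2):
0 0 0 0
0 0 0 0
0 0 0 1
0 0 1 1
0 0 0 1

After press 3 at (3,3):
0 0 0 0
0 0 0 0
0 0 0 0
0 0 0 0
0 0 0 0

Lights still on: 0

Answer: yes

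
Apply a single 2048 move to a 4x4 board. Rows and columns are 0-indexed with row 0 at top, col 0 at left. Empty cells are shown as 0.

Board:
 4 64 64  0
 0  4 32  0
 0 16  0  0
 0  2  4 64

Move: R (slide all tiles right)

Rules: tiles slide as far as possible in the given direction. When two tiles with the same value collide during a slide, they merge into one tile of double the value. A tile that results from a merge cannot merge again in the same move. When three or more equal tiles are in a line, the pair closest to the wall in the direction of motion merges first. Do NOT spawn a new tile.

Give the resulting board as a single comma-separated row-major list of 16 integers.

Slide right:
row 0: [4, 64, 64, 0] -> [0, 0, 4, 128]
row 1: [0, 4, 32, 0] -> [0, 0, 4, 32]
row 2: [0, 16, 0, 0] -> [0, 0, 0, 16]
row 3: [0, 2, 4, 64] -> [0, 2, 4, 64]

Answer: 0, 0, 4, 128, 0, 0, 4, 32, 0, 0, 0, 16, 0, 2, 4, 64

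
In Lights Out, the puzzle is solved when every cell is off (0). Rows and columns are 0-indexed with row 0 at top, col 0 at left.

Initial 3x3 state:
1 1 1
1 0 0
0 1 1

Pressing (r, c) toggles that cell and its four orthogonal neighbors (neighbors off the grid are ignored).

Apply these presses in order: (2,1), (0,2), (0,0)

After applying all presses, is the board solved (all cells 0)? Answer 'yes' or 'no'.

Answer: no

Derivation:
After press 1 at (2,1):
1 1 1
1 1 0
1 0 0

After press 2 at (0,2):
1 0 0
1 1 1
1 0 0

After press 3 at (0,0):
0 1 0
0 1 1
1 0 0

Lights still on: 4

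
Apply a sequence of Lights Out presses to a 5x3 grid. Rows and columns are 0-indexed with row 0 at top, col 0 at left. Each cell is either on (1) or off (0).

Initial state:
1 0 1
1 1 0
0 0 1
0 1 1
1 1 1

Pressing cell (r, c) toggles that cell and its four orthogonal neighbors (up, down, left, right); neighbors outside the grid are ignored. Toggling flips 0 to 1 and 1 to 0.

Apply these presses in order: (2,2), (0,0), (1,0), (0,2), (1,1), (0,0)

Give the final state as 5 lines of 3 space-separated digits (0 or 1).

Answer: 0 0 0
1 1 1
1 0 0
0 1 0
1 1 1

Derivation:
After press 1 at (2,2):
1 0 1
1 1 1
0 1 0
0 1 0
1 1 1

After press 2 at (0,0):
0 1 1
0 1 1
0 1 0
0 1 0
1 1 1

After press 3 at (1,0):
1 1 1
1 0 1
1 1 0
0 1 0
1 1 1

After press 4 at (0,2):
1 0 0
1 0 0
1 1 0
0 1 0
1 1 1

After press 5 at (1,1):
1 1 0
0 1 1
1 0 0
0 1 0
1 1 1

After press 6 at (0,0):
0 0 0
1 1 1
1 0 0
0 1 0
1 1 1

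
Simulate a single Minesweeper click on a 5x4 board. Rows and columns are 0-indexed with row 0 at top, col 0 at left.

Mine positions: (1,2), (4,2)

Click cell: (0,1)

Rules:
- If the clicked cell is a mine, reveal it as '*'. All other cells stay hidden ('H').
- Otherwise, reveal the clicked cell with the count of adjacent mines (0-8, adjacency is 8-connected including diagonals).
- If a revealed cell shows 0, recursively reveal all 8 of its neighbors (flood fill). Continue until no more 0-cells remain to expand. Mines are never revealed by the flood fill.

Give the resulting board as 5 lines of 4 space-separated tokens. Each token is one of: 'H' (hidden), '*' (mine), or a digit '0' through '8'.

H 1 H H
H H H H
H H H H
H H H H
H H H H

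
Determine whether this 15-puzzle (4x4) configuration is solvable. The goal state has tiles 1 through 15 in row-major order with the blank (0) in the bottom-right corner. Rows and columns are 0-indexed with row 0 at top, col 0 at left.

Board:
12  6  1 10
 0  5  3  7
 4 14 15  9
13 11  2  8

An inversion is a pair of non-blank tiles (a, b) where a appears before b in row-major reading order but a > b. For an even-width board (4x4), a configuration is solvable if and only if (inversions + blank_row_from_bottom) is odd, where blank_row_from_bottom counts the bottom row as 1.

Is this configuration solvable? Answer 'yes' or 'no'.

Inversions: 47
Blank is in row 1 (0-indexed from top), which is row 3 counting from the bottom (bottom = 1).
47 + 3 = 50, which is even, so the puzzle is not solvable.

Answer: no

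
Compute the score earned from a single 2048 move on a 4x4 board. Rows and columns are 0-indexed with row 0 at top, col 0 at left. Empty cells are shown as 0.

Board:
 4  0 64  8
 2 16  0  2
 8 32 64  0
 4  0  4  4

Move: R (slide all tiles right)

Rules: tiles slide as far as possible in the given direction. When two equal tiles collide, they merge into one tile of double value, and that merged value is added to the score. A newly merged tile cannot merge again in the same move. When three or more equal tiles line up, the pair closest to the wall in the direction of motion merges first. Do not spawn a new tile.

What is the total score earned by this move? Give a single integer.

Answer: 8

Derivation:
Slide right:
row 0: [4, 0, 64, 8] -> [0, 4, 64, 8]  score +0 (running 0)
row 1: [2, 16, 0, 2] -> [0, 2, 16, 2]  score +0 (running 0)
row 2: [8, 32, 64, 0] -> [0, 8, 32, 64]  score +0 (running 0)
row 3: [4, 0, 4, 4] -> [0, 0, 4, 8]  score +8 (running 8)
Board after move:
 0  4 64  8
 0  2 16  2
 0  8 32 64
 0  0  4  8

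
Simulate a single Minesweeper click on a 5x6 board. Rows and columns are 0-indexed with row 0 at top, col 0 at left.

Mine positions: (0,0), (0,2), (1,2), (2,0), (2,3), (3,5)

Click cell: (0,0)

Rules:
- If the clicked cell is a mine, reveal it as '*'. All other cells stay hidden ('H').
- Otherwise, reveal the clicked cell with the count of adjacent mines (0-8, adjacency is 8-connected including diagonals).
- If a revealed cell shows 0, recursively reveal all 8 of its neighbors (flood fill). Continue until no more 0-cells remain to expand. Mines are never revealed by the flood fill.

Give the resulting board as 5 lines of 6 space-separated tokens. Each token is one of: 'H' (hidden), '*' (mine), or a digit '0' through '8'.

* H H H H H
H H H H H H
H H H H H H
H H H H H H
H H H H H H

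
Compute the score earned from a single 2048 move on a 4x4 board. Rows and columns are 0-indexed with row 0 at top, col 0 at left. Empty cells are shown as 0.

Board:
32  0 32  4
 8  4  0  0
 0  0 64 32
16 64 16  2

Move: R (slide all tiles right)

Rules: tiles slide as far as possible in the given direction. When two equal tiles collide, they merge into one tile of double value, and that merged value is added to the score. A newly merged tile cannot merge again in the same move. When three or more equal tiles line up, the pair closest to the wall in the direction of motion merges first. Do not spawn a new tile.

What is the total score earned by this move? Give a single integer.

Answer: 64

Derivation:
Slide right:
row 0: [32, 0, 32, 4] -> [0, 0, 64, 4]  score +64 (running 64)
row 1: [8, 4, 0, 0] -> [0, 0, 8, 4]  score +0 (running 64)
row 2: [0, 0, 64, 32] -> [0, 0, 64, 32]  score +0 (running 64)
row 3: [16, 64, 16, 2] -> [16, 64, 16, 2]  score +0 (running 64)
Board after move:
 0  0 64  4
 0  0  8  4
 0  0 64 32
16 64 16  2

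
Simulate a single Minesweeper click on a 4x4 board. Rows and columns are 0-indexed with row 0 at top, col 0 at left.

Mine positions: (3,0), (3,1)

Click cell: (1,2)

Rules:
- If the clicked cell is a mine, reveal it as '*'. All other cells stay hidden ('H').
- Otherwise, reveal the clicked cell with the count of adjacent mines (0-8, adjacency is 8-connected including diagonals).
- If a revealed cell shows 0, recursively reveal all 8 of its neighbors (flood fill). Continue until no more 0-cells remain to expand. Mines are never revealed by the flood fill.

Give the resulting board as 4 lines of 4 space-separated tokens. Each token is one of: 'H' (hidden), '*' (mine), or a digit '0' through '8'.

0 0 0 0
0 0 0 0
2 2 1 0
H H 1 0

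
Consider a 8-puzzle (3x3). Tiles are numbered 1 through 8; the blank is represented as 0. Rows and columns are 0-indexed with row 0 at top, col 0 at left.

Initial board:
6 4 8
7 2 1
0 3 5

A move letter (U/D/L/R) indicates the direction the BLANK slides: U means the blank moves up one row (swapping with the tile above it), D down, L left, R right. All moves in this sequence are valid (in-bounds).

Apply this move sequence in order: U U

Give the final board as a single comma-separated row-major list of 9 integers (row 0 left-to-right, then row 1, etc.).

Answer: 0, 4, 8, 6, 2, 1, 7, 3, 5

Derivation:
After move 1 (U):
6 4 8
0 2 1
7 3 5

After move 2 (U):
0 4 8
6 2 1
7 3 5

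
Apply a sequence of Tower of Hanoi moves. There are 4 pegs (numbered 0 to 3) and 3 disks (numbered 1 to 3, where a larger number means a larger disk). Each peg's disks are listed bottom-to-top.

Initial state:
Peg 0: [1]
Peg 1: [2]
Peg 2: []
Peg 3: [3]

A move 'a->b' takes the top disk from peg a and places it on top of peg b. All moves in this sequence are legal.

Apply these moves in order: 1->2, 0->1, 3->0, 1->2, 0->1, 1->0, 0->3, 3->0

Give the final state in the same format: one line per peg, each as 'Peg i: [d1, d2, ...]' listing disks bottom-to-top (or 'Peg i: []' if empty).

After move 1 (1->2):
Peg 0: [1]
Peg 1: []
Peg 2: [2]
Peg 3: [3]

After move 2 (0->1):
Peg 0: []
Peg 1: [1]
Peg 2: [2]
Peg 3: [3]

After move 3 (3->0):
Peg 0: [3]
Peg 1: [1]
Peg 2: [2]
Peg 3: []

After move 4 (1->2):
Peg 0: [3]
Peg 1: []
Peg 2: [2, 1]
Peg 3: []

After move 5 (0->1):
Peg 0: []
Peg 1: [3]
Peg 2: [2, 1]
Peg 3: []

After move 6 (1->0):
Peg 0: [3]
Peg 1: []
Peg 2: [2, 1]
Peg 3: []

After move 7 (0->3):
Peg 0: []
Peg 1: []
Peg 2: [2, 1]
Peg 3: [3]

After move 8 (3->0):
Peg 0: [3]
Peg 1: []
Peg 2: [2, 1]
Peg 3: []

Answer: Peg 0: [3]
Peg 1: []
Peg 2: [2, 1]
Peg 3: []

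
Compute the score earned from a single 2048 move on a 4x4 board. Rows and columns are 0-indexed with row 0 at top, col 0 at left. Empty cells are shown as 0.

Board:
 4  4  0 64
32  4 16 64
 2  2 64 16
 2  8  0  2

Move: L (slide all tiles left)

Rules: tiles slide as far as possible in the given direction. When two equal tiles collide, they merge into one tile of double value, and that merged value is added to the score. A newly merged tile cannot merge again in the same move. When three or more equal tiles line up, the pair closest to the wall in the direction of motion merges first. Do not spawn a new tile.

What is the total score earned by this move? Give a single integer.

Answer: 12

Derivation:
Slide left:
row 0: [4, 4, 0, 64] -> [8, 64, 0, 0]  score +8 (running 8)
row 1: [32, 4, 16, 64] -> [32, 4, 16, 64]  score +0 (running 8)
row 2: [2, 2, 64, 16] -> [4, 64, 16, 0]  score +4 (running 12)
row 3: [2, 8, 0, 2] -> [2, 8, 2, 0]  score +0 (running 12)
Board after move:
 8 64  0  0
32  4 16 64
 4 64 16  0
 2  8  2  0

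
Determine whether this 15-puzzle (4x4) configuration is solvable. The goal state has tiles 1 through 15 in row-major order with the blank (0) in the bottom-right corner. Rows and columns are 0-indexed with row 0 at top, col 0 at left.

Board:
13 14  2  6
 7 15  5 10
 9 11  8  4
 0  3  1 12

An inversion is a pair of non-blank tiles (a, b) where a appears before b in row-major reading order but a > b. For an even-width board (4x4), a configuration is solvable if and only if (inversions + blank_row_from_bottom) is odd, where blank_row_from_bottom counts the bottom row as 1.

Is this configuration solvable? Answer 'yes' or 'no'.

Answer: yes

Derivation:
Inversions: 64
Blank is in row 3 (0-indexed from top), which is row 1 counting from the bottom (bottom = 1).
64 + 1 = 65, which is odd, so the puzzle is solvable.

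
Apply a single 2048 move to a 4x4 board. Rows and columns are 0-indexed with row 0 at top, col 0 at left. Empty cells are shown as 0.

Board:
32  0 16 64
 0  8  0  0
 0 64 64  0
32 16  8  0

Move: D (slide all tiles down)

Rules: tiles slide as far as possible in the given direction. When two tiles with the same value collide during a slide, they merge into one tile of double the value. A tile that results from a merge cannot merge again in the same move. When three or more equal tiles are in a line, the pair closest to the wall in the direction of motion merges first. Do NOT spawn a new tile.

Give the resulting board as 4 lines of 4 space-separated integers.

Slide down:
col 0: [32, 0, 0, 32] -> [0, 0, 0, 64]
col 1: [0, 8, 64, 16] -> [0, 8, 64, 16]
col 2: [16, 0, 64, 8] -> [0, 16, 64, 8]
col 3: [64, 0, 0, 0] -> [0, 0, 0, 64]

Answer:  0  0  0  0
 0  8 16  0
 0 64 64  0
64 16  8 64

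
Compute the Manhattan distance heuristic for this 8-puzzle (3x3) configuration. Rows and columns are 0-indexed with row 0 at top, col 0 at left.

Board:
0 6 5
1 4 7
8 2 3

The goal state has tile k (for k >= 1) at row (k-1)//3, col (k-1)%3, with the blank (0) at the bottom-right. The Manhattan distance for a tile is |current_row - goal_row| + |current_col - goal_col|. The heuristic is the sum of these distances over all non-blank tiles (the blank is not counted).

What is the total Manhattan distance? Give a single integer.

Tile 6: at (0,1), goal (1,2), distance |0-1|+|1-2| = 2
Tile 5: at (0,2), goal (1,1), distance |0-1|+|2-1| = 2
Tile 1: at (1,0), goal (0,0), distance |1-0|+|0-0| = 1
Tile 4: at (1,1), goal (1,0), distance |1-1|+|1-0| = 1
Tile 7: at (1,2), goal (2,0), distance |1-2|+|2-0| = 3
Tile 8: at (2,0), goal (2,1), distance |2-2|+|0-1| = 1
Tile 2: at (2,1), goal (0,1), distance |2-0|+|1-1| = 2
Tile 3: at (2,2), goal (0,2), distance |2-0|+|2-2| = 2
Sum: 2 + 2 + 1 + 1 + 3 + 1 + 2 + 2 = 14

Answer: 14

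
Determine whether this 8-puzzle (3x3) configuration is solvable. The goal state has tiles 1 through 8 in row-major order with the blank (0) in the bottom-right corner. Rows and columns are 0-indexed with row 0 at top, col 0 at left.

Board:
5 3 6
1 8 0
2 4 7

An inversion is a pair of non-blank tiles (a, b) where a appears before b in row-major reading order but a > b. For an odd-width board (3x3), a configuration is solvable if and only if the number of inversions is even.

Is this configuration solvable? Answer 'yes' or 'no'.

Answer: yes

Derivation:
Inversions (pairs i<j in row-major order where tile[i] > tile[j] > 0): 12
12 is even, so the puzzle is solvable.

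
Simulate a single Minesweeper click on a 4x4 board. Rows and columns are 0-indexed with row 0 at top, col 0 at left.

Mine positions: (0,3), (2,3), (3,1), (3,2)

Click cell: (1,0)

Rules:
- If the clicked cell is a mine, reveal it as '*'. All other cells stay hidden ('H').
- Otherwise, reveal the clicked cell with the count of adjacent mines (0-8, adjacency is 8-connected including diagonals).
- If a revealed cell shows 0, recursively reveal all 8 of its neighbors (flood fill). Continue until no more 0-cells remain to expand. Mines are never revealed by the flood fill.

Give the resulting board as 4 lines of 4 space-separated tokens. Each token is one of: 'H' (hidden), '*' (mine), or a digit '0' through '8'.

0 0 1 H
0 0 2 H
1 2 3 H
H H H H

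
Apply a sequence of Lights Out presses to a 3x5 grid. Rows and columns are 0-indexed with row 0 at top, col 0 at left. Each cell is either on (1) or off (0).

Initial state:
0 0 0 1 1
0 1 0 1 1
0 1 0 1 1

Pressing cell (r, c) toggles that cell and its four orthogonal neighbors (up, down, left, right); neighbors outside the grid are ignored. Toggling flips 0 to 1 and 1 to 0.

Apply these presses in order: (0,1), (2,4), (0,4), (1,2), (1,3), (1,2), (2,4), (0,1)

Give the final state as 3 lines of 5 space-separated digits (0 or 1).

Answer: 0 0 0 1 0
0 1 1 0 1
0 1 0 0 1

Derivation:
After press 1 at (0,1):
1 1 1 1 1
0 0 0 1 1
0 1 0 1 1

After press 2 at (2,4):
1 1 1 1 1
0 0 0 1 0
0 1 0 0 0

After press 3 at (0,4):
1 1 1 0 0
0 0 0 1 1
0 1 0 0 0

After press 4 at (1,2):
1 1 0 0 0
0 1 1 0 1
0 1 1 0 0

After press 5 at (1,3):
1 1 0 1 0
0 1 0 1 0
0 1 1 1 0

After press 6 at (1,2):
1 1 1 1 0
0 0 1 0 0
0 1 0 1 0

After press 7 at (2,4):
1 1 1 1 0
0 0 1 0 1
0 1 0 0 1

After press 8 at (0,1):
0 0 0 1 0
0 1 1 0 1
0 1 0 0 1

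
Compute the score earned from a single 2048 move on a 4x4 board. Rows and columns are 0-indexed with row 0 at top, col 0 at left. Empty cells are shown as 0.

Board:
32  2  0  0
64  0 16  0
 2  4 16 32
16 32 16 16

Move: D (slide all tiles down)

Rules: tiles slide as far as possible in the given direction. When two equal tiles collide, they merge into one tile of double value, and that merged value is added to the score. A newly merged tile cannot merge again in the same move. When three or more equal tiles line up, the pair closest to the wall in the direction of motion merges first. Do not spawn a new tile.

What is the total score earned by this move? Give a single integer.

Answer: 32

Derivation:
Slide down:
col 0: [32, 64, 2, 16] -> [32, 64, 2, 16]  score +0 (running 0)
col 1: [2, 0, 4, 32] -> [0, 2, 4, 32]  score +0 (running 0)
col 2: [0, 16, 16, 16] -> [0, 0, 16, 32]  score +32 (running 32)
col 3: [0, 0, 32, 16] -> [0, 0, 32, 16]  score +0 (running 32)
Board after move:
32  0  0  0
64  2  0  0
 2  4 16 32
16 32 32 16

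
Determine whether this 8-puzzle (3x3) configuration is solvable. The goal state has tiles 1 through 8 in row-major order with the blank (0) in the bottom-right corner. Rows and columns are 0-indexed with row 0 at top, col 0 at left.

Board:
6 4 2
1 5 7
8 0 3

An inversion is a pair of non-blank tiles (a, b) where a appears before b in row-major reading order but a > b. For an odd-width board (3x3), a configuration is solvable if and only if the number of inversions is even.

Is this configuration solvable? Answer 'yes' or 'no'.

Inversions (pairs i<j in row-major order where tile[i] > tile[j] > 0): 12
12 is even, so the puzzle is solvable.

Answer: yes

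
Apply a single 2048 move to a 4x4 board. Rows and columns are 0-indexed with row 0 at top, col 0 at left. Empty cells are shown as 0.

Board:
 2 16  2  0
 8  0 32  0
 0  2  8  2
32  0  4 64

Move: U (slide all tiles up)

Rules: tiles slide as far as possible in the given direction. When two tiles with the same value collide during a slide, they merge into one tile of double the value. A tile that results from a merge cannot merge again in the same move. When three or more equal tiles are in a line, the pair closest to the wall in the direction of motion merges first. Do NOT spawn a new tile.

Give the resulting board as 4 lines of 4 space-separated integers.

Slide up:
col 0: [2, 8, 0, 32] -> [2, 8, 32, 0]
col 1: [16, 0, 2, 0] -> [16, 2, 0, 0]
col 2: [2, 32, 8, 4] -> [2, 32, 8, 4]
col 3: [0, 0, 2, 64] -> [2, 64, 0, 0]

Answer:  2 16  2  2
 8  2 32 64
32  0  8  0
 0  0  4  0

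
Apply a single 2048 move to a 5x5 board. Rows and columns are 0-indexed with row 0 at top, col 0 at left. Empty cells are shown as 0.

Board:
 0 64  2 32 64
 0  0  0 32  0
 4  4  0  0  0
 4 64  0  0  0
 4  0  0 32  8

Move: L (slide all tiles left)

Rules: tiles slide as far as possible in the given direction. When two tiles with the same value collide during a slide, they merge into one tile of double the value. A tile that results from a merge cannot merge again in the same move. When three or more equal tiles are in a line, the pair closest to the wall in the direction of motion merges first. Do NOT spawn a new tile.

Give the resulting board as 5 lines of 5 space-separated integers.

Slide left:
row 0: [0, 64, 2, 32, 64] -> [64, 2, 32, 64, 0]
row 1: [0, 0, 0, 32, 0] -> [32, 0, 0, 0, 0]
row 2: [4, 4, 0, 0, 0] -> [8, 0, 0, 0, 0]
row 3: [4, 64, 0, 0, 0] -> [4, 64, 0, 0, 0]
row 4: [4, 0, 0, 32, 8] -> [4, 32, 8, 0, 0]

Answer: 64  2 32 64  0
32  0  0  0  0
 8  0  0  0  0
 4 64  0  0  0
 4 32  8  0  0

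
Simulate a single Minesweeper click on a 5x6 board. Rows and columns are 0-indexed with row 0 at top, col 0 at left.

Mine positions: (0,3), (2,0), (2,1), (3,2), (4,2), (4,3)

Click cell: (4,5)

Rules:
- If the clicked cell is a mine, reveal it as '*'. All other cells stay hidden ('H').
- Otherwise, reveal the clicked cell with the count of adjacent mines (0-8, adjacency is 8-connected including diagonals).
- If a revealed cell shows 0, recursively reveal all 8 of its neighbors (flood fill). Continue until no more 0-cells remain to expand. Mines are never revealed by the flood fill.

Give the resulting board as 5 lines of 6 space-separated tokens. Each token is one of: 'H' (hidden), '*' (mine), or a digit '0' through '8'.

H H H H 1 0
H H H 1 1 0
H H H 1 0 0
H H H 3 1 0
H H H H 1 0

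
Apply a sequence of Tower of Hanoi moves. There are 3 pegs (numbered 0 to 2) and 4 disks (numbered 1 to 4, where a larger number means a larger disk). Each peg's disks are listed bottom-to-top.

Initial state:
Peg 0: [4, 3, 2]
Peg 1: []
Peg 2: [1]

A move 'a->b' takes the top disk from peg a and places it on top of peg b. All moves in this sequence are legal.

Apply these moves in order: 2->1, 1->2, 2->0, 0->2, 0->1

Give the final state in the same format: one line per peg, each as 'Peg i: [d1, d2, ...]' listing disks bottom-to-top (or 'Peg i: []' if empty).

After move 1 (2->1):
Peg 0: [4, 3, 2]
Peg 1: [1]
Peg 2: []

After move 2 (1->2):
Peg 0: [4, 3, 2]
Peg 1: []
Peg 2: [1]

After move 3 (2->0):
Peg 0: [4, 3, 2, 1]
Peg 1: []
Peg 2: []

After move 4 (0->2):
Peg 0: [4, 3, 2]
Peg 1: []
Peg 2: [1]

After move 5 (0->1):
Peg 0: [4, 3]
Peg 1: [2]
Peg 2: [1]

Answer: Peg 0: [4, 3]
Peg 1: [2]
Peg 2: [1]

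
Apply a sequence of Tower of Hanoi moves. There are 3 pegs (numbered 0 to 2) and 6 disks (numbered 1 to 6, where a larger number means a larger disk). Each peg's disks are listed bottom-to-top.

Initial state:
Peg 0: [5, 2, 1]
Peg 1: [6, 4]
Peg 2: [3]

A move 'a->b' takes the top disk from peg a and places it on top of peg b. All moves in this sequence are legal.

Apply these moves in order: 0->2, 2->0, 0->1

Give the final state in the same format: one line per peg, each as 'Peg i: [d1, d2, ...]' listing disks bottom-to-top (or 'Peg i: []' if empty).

After move 1 (0->2):
Peg 0: [5, 2]
Peg 1: [6, 4]
Peg 2: [3, 1]

After move 2 (2->0):
Peg 0: [5, 2, 1]
Peg 1: [6, 4]
Peg 2: [3]

After move 3 (0->1):
Peg 0: [5, 2]
Peg 1: [6, 4, 1]
Peg 2: [3]

Answer: Peg 0: [5, 2]
Peg 1: [6, 4, 1]
Peg 2: [3]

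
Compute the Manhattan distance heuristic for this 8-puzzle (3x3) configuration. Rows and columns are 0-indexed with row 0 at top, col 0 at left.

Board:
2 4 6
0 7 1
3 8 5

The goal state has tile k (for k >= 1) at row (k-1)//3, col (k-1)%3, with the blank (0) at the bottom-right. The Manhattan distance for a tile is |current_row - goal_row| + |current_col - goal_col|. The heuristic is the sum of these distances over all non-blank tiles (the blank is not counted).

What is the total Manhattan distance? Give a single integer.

Answer: 15

Derivation:
Tile 2: (0,0)->(0,1) = 1
Tile 4: (0,1)->(1,0) = 2
Tile 6: (0,2)->(1,2) = 1
Tile 7: (1,1)->(2,0) = 2
Tile 1: (1,2)->(0,0) = 3
Tile 3: (2,0)->(0,2) = 4
Tile 8: (2,1)->(2,1) = 0
Tile 5: (2,2)->(1,1) = 2
Sum: 1 + 2 + 1 + 2 + 3 + 4 + 0 + 2 = 15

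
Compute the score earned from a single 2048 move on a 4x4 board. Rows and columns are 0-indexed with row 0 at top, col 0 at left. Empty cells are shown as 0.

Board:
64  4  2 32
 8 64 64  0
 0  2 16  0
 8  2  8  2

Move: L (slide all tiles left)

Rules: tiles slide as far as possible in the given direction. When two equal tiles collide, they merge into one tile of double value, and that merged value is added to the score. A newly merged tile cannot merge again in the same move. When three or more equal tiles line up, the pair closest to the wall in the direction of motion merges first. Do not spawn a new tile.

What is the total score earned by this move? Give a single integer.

Slide left:
row 0: [64, 4, 2, 32] -> [64, 4, 2, 32]  score +0 (running 0)
row 1: [8, 64, 64, 0] -> [8, 128, 0, 0]  score +128 (running 128)
row 2: [0, 2, 16, 0] -> [2, 16, 0, 0]  score +0 (running 128)
row 3: [8, 2, 8, 2] -> [8, 2, 8, 2]  score +0 (running 128)
Board after move:
 64   4   2  32
  8 128   0   0
  2  16   0   0
  8   2   8   2

Answer: 128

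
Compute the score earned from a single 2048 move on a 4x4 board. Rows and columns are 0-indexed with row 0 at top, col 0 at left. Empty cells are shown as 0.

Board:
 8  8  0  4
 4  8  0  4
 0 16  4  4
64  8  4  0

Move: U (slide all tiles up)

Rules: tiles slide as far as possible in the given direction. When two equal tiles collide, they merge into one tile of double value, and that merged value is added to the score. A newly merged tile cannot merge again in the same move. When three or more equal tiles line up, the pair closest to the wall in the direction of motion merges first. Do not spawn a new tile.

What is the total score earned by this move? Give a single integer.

Slide up:
col 0: [8, 4, 0, 64] -> [8, 4, 64, 0]  score +0 (running 0)
col 1: [8, 8, 16, 8] -> [16, 16, 8, 0]  score +16 (running 16)
col 2: [0, 0, 4, 4] -> [8, 0, 0, 0]  score +8 (running 24)
col 3: [4, 4, 4, 0] -> [8, 4, 0, 0]  score +8 (running 32)
Board after move:
 8 16  8  8
 4 16  0  4
64  8  0  0
 0  0  0  0

Answer: 32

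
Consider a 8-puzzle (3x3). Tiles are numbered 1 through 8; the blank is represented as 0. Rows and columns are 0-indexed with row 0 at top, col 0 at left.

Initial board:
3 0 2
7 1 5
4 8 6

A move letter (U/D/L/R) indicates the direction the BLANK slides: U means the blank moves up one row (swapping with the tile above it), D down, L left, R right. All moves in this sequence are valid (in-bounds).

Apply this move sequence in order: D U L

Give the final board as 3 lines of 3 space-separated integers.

After move 1 (D):
3 1 2
7 0 5
4 8 6

After move 2 (U):
3 0 2
7 1 5
4 8 6

After move 3 (L):
0 3 2
7 1 5
4 8 6

Answer: 0 3 2
7 1 5
4 8 6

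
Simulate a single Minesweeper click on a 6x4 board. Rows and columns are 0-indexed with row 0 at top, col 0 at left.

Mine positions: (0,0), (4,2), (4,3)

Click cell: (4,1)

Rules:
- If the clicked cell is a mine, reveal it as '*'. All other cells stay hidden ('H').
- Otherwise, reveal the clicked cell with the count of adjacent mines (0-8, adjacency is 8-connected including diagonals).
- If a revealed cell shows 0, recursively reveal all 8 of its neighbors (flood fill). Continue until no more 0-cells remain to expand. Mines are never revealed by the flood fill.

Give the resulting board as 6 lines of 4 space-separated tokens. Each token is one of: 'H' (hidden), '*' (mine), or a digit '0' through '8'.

H H H H
H H H H
H H H H
H H H H
H 1 H H
H H H H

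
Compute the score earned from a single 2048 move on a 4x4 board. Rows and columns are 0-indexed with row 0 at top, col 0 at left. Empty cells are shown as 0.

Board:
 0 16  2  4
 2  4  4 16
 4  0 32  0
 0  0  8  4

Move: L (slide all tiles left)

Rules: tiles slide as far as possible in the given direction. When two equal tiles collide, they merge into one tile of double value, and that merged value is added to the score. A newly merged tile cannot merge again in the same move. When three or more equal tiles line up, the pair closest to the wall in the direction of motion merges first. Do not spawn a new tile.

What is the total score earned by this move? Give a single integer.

Slide left:
row 0: [0, 16, 2, 4] -> [16, 2, 4, 0]  score +0 (running 0)
row 1: [2, 4, 4, 16] -> [2, 8, 16, 0]  score +8 (running 8)
row 2: [4, 0, 32, 0] -> [4, 32, 0, 0]  score +0 (running 8)
row 3: [0, 0, 8, 4] -> [8, 4, 0, 0]  score +0 (running 8)
Board after move:
16  2  4  0
 2  8 16  0
 4 32  0  0
 8  4  0  0

Answer: 8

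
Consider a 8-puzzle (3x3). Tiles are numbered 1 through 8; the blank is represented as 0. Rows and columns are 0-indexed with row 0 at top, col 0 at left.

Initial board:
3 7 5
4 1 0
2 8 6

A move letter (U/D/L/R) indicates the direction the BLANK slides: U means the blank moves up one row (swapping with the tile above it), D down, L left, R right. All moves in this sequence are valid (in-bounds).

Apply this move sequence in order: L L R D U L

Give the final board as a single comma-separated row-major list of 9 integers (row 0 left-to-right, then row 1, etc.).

After move 1 (L):
3 7 5
4 0 1
2 8 6

After move 2 (L):
3 7 5
0 4 1
2 8 6

After move 3 (R):
3 7 5
4 0 1
2 8 6

After move 4 (D):
3 7 5
4 8 1
2 0 6

After move 5 (U):
3 7 5
4 0 1
2 8 6

After move 6 (L):
3 7 5
0 4 1
2 8 6

Answer: 3, 7, 5, 0, 4, 1, 2, 8, 6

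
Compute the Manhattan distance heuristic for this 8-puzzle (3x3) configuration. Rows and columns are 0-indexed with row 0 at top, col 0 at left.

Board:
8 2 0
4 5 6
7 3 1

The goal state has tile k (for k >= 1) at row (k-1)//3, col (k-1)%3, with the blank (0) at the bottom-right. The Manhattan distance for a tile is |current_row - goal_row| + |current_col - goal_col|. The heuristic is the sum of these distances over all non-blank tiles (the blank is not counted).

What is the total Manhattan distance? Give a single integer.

Answer: 10

Derivation:
Tile 8: at (0,0), goal (2,1), distance |0-2|+|0-1| = 3
Tile 2: at (0,1), goal (0,1), distance |0-0|+|1-1| = 0
Tile 4: at (1,0), goal (1,0), distance |1-1|+|0-0| = 0
Tile 5: at (1,1), goal (1,1), distance |1-1|+|1-1| = 0
Tile 6: at (1,2), goal (1,2), distance |1-1|+|2-2| = 0
Tile 7: at (2,0), goal (2,0), distance |2-2|+|0-0| = 0
Tile 3: at (2,1), goal (0,2), distance |2-0|+|1-2| = 3
Tile 1: at (2,2), goal (0,0), distance |2-0|+|2-0| = 4
Sum: 3 + 0 + 0 + 0 + 0 + 0 + 3 + 4 = 10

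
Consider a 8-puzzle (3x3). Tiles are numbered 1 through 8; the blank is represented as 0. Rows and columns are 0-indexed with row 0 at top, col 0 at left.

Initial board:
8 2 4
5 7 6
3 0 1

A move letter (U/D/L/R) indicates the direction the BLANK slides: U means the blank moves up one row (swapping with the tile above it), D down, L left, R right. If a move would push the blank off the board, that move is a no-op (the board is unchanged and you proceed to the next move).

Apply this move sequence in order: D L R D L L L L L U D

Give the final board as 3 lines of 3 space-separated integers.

After move 1 (D):
8 2 4
5 7 6
3 0 1

After move 2 (L):
8 2 4
5 7 6
0 3 1

After move 3 (R):
8 2 4
5 7 6
3 0 1

After move 4 (D):
8 2 4
5 7 6
3 0 1

After move 5 (L):
8 2 4
5 7 6
0 3 1

After move 6 (L):
8 2 4
5 7 6
0 3 1

After move 7 (L):
8 2 4
5 7 6
0 3 1

After move 8 (L):
8 2 4
5 7 6
0 3 1

After move 9 (L):
8 2 4
5 7 6
0 3 1

After move 10 (U):
8 2 4
0 7 6
5 3 1

After move 11 (D):
8 2 4
5 7 6
0 3 1

Answer: 8 2 4
5 7 6
0 3 1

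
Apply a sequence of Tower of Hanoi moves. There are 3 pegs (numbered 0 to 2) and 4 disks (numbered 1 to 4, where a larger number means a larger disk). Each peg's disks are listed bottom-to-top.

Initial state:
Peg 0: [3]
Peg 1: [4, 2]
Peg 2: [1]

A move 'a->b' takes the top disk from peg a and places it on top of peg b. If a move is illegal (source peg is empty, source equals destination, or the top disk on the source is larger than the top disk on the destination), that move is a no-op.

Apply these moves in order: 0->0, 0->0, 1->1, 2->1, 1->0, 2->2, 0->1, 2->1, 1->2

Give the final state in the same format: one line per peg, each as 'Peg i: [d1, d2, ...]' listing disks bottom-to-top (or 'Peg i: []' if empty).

After move 1 (0->0):
Peg 0: [3]
Peg 1: [4, 2]
Peg 2: [1]

After move 2 (0->0):
Peg 0: [3]
Peg 1: [4, 2]
Peg 2: [1]

After move 3 (1->1):
Peg 0: [3]
Peg 1: [4, 2]
Peg 2: [1]

After move 4 (2->1):
Peg 0: [3]
Peg 1: [4, 2, 1]
Peg 2: []

After move 5 (1->0):
Peg 0: [3, 1]
Peg 1: [4, 2]
Peg 2: []

After move 6 (2->2):
Peg 0: [3, 1]
Peg 1: [4, 2]
Peg 2: []

After move 7 (0->1):
Peg 0: [3]
Peg 1: [4, 2, 1]
Peg 2: []

After move 8 (2->1):
Peg 0: [3]
Peg 1: [4, 2, 1]
Peg 2: []

After move 9 (1->2):
Peg 0: [3]
Peg 1: [4, 2]
Peg 2: [1]

Answer: Peg 0: [3]
Peg 1: [4, 2]
Peg 2: [1]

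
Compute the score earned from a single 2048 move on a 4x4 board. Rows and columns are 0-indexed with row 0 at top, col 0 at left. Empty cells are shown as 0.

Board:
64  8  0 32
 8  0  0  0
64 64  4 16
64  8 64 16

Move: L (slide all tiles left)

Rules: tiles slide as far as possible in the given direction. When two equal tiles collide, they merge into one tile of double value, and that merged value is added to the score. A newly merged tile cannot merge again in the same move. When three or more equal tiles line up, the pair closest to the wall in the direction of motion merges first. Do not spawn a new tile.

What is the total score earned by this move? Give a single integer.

Answer: 128

Derivation:
Slide left:
row 0: [64, 8, 0, 32] -> [64, 8, 32, 0]  score +0 (running 0)
row 1: [8, 0, 0, 0] -> [8, 0, 0, 0]  score +0 (running 0)
row 2: [64, 64, 4, 16] -> [128, 4, 16, 0]  score +128 (running 128)
row 3: [64, 8, 64, 16] -> [64, 8, 64, 16]  score +0 (running 128)
Board after move:
 64   8  32   0
  8   0   0   0
128   4  16   0
 64   8  64  16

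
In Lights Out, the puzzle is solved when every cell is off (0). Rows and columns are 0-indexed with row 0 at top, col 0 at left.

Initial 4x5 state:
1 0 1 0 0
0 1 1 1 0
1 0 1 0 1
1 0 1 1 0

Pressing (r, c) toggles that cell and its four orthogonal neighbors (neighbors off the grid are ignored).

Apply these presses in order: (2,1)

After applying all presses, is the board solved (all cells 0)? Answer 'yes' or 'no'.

After press 1 at (2,1):
1 0 1 0 0
0 0 1 1 0
0 1 0 0 1
1 1 1 1 0

Lights still on: 10

Answer: no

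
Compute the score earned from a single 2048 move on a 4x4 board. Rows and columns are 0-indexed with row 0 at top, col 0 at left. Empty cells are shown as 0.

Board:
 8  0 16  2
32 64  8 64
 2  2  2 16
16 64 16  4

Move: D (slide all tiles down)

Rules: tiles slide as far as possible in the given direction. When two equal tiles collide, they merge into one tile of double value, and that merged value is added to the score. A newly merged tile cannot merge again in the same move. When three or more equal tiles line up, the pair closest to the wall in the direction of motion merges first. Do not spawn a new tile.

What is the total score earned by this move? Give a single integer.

Slide down:
col 0: [8, 32, 2, 16] -> [8, 32, 2, 16]  score +0 (running 0)
col 1: [0, 64, 2, 64] -> [0, 64, 2, 64]  score +0 (running 0)
col 2: [16, 8, 2, 16] -> [16, 8, 2, 16]  score +0 (running 0)
col 3: [2, 64, 16, 4] -> [2, 64, 16, 4]  score +0 (running 0)
Board after move:
 8  0 16  2
32 64  8 64
 2  2  2 16
16 64 16  4

Answer: 0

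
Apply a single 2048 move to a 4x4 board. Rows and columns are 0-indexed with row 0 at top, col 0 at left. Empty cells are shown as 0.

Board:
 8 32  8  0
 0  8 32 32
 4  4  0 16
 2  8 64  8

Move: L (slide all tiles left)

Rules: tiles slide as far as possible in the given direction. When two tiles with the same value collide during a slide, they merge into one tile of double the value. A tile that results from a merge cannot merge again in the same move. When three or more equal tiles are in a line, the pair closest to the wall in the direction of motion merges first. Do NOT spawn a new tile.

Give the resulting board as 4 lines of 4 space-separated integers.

Slide left:
row 0: [8, 32, 8, 0] -> [8, 32, 8, 0]
row 1: [0, 8, 32, 32] -> [8, 64, 0, 0]
row 2: [4, 4, 0, 16] -> [8, 16, 0, 0]
row 3: [2, 8, 64, 8] -> [2, 8, 64, 8]

Answer:  8 32  8  0
 8 64  0  0
 8 16  0  0
 2  8 64  8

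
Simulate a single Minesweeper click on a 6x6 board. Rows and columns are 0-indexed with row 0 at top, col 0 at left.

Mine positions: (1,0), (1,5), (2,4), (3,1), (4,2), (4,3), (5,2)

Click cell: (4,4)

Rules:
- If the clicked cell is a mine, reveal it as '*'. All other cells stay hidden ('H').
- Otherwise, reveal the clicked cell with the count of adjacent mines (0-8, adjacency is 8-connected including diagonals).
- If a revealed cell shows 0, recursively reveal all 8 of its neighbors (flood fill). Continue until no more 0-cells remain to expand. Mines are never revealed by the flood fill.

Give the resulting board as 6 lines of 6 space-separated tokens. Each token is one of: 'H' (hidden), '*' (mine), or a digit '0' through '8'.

H H H H H H
H H H H H H
H H H H H H
H H H H H H
H H H H 1 H
H H H H H H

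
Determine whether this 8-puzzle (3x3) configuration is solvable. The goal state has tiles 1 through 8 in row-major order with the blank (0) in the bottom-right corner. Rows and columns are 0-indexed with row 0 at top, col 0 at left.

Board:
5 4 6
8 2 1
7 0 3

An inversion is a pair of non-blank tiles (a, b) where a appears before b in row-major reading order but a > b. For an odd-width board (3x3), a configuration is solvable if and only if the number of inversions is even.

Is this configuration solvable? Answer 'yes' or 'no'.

Answer: yes

Derivation:
Inversions (pairs i<j in row-major order where tile[i] > tile[j] > 0): 16
16 is even, so the puzzle is solvable.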